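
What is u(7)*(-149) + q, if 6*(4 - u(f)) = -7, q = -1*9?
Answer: -4673/6 ≈ -778.83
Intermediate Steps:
q = -9
u(f) = 31/6 (u(f) = 4 - 1/6*(-7) = 4 + 7/6 = 31/6)
u(7)*(-149) + q = (31/6)*(-149) - 9 = -4619/6 - 9 = -4673/6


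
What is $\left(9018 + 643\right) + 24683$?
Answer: $34344$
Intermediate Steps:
$\left(9018 + 643\right) + 24683 = 9661 + 24683 = 34344$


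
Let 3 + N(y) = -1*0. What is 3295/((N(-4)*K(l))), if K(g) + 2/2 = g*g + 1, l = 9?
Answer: -3295/243 ≈ -13.560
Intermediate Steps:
K(g) = g**2 (K(g) = -1 + (g*g + 1) = -1 + (g**2 + 1) = -1 + (1 + g**2) = g**2)
N(y) = -3 (N(y) = -3 - 1*0 = -3 + 0 = -3)
3295/((N(-4)*K(l))) = 3295/((-3*9**2)) = 3295/((-3*81)) = 3295/(-243) = 3295*(-1/243) = -3295/243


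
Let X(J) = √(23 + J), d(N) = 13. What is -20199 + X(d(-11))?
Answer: -20193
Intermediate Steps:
-20199 + X(d(-11)) = -20199 + √(23 + 13) = -20199 + √36 = -20199 + 6 = -20193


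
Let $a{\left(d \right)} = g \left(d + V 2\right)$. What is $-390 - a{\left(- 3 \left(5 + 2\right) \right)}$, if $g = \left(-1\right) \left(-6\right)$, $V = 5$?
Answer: $-324$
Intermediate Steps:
$g = 6$
$a{\left(d \right)} = 60 + 6 d$ ($a{\left(d \right)} = 6 \left(d + 5 \cdot 2\right) = 6 \left(d + 10\right) = 6 \left(10 + d\right) = 60 + 6 d$)
$-390 - a{\left(- 3 \left(5 + 2\right) \right)} = -390 - \left(60 + 6 \left(- 3 \left(5 + 2\right)\right)\right) = -390 - \left(60 + 6 \left(\left(-3\right) 7\right)\right) = -390 - \left(60 + 6 \left(-21\right)\right) = -390 - \left(60 - 126\right) = -390 - -66 = -390 + 66 = -324$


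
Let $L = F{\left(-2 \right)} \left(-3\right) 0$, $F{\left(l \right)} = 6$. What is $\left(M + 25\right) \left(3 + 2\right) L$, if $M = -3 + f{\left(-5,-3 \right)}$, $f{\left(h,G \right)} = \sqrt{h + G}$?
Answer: $0$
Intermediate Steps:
$f{\left(h,G \right)} = \sqrt{G + h}$
$M = -3 + 2 i \sqrt{2}$ ($M = -3 + \sqrt{-3 - 5} = -3 + \sqrt{-8} = -3 + 2 i \sqrt{2} \approx -3.0 + 2.8284 i$)
$L = 0$ ($L = 6 \left(-3\right) 0 = \left(-18\right) 0 = 0$)
$\left(M + 25\right) \left(3 + 2\right) L = \left(\left(-3 + 2 i \sqrt{2}\right) + 25\right) \left(3 + 2\right) 0 = \left(22 + 2 i \sqrt{2}\right) 5 \cdot 0 = \left(110 + 10 i \sqrt{2}\right) 0 = 0$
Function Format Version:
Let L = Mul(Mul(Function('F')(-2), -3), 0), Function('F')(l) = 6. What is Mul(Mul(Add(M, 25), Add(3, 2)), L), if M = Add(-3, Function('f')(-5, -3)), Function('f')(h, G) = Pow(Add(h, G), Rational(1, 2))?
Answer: 0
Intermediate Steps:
Function('f')(h, G) = Pow(Add(G, h), Rational(1, 2))
M = Add(-3, Mul(2, I, Pow(2, Rational(1, 2)))) (M = Add(-3, Pow(Add(-3, -5), Rational(1, 2))) = Add(-3, Pow(-8, Rational(1, 2))) = Add(-3, Mul(2, I, Pow(2, Rational(1, 2)))) ≈ Add(-3.0000, Mul(2.8284, I)))
L = 0 (L = Mul(Mul(6, -3), 0) = Mul(-18, 0) = 0)
Mul(Mul(Add(M, 25), Add(3, 2)), L) = Mul(Mul(Add(Add(-3, Mul(2, I, Pow(2, Rational(1, 2)))), 25), Add(3, 2)), 0) = Mul(Mul(Add(22, Mul(2, I, Pow(2, Rational(1, 2)))), 5), 0) = Mul(Add(110, Mul(10, I, Pow(2, Rational(1, 2)))), 0) = 0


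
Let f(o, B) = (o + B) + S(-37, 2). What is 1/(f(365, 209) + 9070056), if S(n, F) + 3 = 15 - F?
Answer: 1/9070640 ≈ 1.1025e-7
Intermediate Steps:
S(n, F) = 12 - F (S(n, F) = -3 + (15 - F) = 12 - F)
f(o, B) = 10 + B + o (f(o, B) = (o + B) + (12 - 1*2) = (B + o) + (12 - 2) = (B + o) + 10 = 10 + B + o)
1/(f(365, 209) + 9070056) = 1/((10 + 209 + 365) + 9070056) = 1/(584 + 9070056) = 1/9070640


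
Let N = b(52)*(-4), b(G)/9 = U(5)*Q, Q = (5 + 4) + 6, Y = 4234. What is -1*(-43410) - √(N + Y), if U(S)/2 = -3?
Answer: 43410 - √7474 ≈ 43324.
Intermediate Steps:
U(S) = -6 (U(S) = 2*(-3) = -6)
Q = 15 (Q = 9 + 6 = 15)
b(G) = -810 (b(G) = 9*(-6*15) = 9*(-90) = -810)
N = 3240 (N = -810*(-4) = 3240)
-1*(-43410) - √(N + Y) = -1*(-43410) - √(3240 + 4234) = 43410 - √7474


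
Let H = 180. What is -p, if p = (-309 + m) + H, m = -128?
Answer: 257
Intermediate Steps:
p = -257 (p = (-309 - 128) + 180 = -437 + 180 = -257)
-p = -1*(-257) = 257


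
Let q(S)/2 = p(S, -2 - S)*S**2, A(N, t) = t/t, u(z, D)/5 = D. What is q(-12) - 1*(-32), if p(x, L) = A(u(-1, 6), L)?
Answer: 320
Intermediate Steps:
u(z, D) = 5*D
A(N, t) = 1
p(x, L) = 1
q(S) = 2*S**2 (q(S) = 2*(1*S**2) = 2*S**2)
q(-12) - 1*(-32) = 2*(-12)**2 - 1*(-32) = 2*144 + 32 = 288 + 32 = 320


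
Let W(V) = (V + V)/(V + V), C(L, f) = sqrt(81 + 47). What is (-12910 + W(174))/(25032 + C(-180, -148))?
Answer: -40392261/78325112 + 12909*sqrt(2)/78325112 ≈ -0.51547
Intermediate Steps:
C(L, f) = 8*sqrt(2) (C(L, f) = sqrt(128) = 8*sqrt(2))
W(V) = 1 (W(V) = (2*V)/((2*V)) = (2*V)*(1/(2*V)) = 1)
(-12910 + W(174))/(25032 + C(-180, -148)) = (-12910 + 1)/(25032 + 8*sqrt(2)) = -12909/(25032 + 8*sqrt(2))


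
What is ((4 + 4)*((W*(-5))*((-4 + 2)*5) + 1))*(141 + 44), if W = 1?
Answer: 75480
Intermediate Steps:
((4 + 4)*((W*(-5))*((-4 + 2)*5) + 1))*(141 + 44) = ((4 + 4)*((1*(-5))*((-4 + 2)*5) + 1))*(141 + 44) = (8*(-(-10)*5 + 1))*185 = (8*(-5*(-10) + 1))*185 = (8*(50 + 1))*185 = (8*51)*185 = 408*185 = 75480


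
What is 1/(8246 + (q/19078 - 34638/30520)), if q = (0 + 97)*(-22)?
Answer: 145565140/1200148656079 ≈ 0.00012129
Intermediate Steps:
q = -2134 (q = 97*(-22) = -2134)
1/(8246 + (q/19078 - 34638/30520)) = 1/(8246 + (-2134/19078 - 34638/30520)) = 1/(8246 + (-2134*1/19078 - 34638*1/30520)) = 1/(8246 + (-1067/9539 - 17319/15260)) = 1/(8246 - 181488361/145565140) = 1/(1200148656079/145565140) = 145565140/1200148656079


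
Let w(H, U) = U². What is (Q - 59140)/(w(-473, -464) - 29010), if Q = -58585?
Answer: -6925/10958 ≈ -0.63196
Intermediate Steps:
(Q - 59140)/(w(-473, -464) - 29010) = (-58585 - 59140)/((-464)² - 29010) = -117725/(215296 - 29010) = -117725/186286 = -117725*1/186286 = -6925/10958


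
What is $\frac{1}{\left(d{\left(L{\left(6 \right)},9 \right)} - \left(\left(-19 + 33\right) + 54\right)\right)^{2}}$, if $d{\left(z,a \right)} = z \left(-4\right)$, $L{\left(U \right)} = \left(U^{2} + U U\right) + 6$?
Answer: $\frac{1}{144400} \approx 6.9252 \cdot 10^{-6}$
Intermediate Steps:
$L{\left(U \right)} = 6 + 2 U^{2}$ ($L{\left(U \right)} = \left(U^{2} + U^{2}\right) + 6 = 2 U^{2} + 6 = 6 + 2 U^{2}$)
$d{\left(z,a \right)} = - 4 z$
$\frac{1}{\left(d{\left(L{\left(6 \right)},9 \right)} - \left(\left(-19 + 33\right) + 54\right)\right)^{2}} = \frac{1}{\left(- 4 \left(6 + 2 \cdot 6^{2}\right) - \left(\left(-19 + 33\right) + 54\right)\right)^{2}} = \frac{1}{\left(- 4 \left(6 + 2 \cdot 36\right) - \left(14 + 54\right)\right)^{2}} = \frac{1}{\left(- 4 \left(6 + 72\right) - 68\right)^{2}} = \frac{1}{\left(\left(-4\right) 78 - 68\right)^{2}} = \frac{1}{\left(-312 - 68\right)^{2}} = \frac{1}{\left(-380\right)^{2}} = \frac{1}{144400}$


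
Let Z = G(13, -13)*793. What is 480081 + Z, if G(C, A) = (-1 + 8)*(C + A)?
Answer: 480081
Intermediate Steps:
G(C, A) = 7*A + 7*C (G(C, A) = 7*(A + C) = 7*A + 7*C)
Z = 0 (Z = (7*(-13) + 7*13)*793 = (-91 + 91)*793 = 0*793 = 0)
480081 + Z = 480081 + 0 = 480081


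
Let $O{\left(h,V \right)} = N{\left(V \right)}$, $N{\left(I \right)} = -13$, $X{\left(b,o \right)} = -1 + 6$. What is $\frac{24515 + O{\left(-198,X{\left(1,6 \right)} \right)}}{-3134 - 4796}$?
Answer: $- \frac{12251}{3965} \approx -3.0898$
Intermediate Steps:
$X{\left(b,o \right)} = 5$
$O{\left(h,V \right)} = -13$
$\frac{24515 + O{\left(-198,X{\left(1,6 \right)} \right)}}{-3134 - 4796} = \frac{24515 - 13}{-3134 - 4796} = \frac{24502}{-7930} = 24502 \left(- \frac{1}{7930}\right) = - \frac{12251}{3965}$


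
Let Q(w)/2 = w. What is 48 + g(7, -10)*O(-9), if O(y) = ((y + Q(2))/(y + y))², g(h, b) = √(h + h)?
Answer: 48 + 25*√14/324 ≈ 48.289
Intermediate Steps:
Q(w) = 2*w
g(h, b) = √2*√h (g(h, b) = √(2*h) = √2*√h)
O(y) = (4 + y)²/(4*y²) (O(y) = ((y + 2*2)/(y + y))² = ((y + 4)/((2*y)))² = ((4 + y)*(1/(2*y)))² = ((4 + y)/(2*y))² = (4 + y)²/(4*y²))
48 + g(7, -10)*O(-9) = 48 + (√2*√7)*((¼)*(4 - 9)²/(-9)²) = 48 + √14*((¼)*(1/81)*(-5)²) = 48 + √14*((¼)*(1/81)*25) = 48 + √14*(25/324) = 48 + 25*√14/324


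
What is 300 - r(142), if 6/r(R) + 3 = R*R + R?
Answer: 6090894/20303 ≈ 300.00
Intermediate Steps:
r(R) = 6/(-3 + R + R²) (r(R) = 6/(-3 + (R*R + R)) = 6/(-3 + (R² + R)) = 6/(-3 + (R + R²)) = 6/(-3 + R + R²))
300 - r(142) = 300 - 6/(-3 + 142 + 142²) = 300 - 6/(-3 + 142 + 20164) = 300 - 6/20303 = 6090894/20303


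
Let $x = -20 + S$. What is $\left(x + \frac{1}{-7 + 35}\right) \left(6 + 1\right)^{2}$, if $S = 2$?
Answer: $- \frac{3521}{4} \approx -880.25$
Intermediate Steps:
$x = -18$ ($x = -20 + 2 = -18$)
$\left(x + \frac{1}{-7 + 35}\right) \left(6 + 1\right)^{2} = \left(-18 + \frac{1}{-7 + 35}\right) \left(6 + 1\right)^{2} = \left(-18 + \frac{1}{28}\right) 7^{2} = \left(-18 + \frac{1}{28}\right) 49 = \left(- \frac{503}{28}\right) 49 = - \frac{3521}{4}$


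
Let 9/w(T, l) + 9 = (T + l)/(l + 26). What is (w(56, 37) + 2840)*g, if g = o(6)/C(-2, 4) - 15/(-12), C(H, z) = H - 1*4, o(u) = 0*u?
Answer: 2242655/632 ≈ 3548.5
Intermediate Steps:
o(u) = 0
C(H, z) = -4 + H (C(H, z) = H - 4 = -4 + H)
w(T, l) = 9/(-9 + (T + l)/(26 + l)) (w(T, l) = 9/(-9 + (T + l)/(l + 26)) = 9/(-9 + (T + l)/(26 + l)))
g = 5/4 (g = 0/(-4 - 2) - 15/(-12) = 0/(-6) - 15*(-1/12) = 0*(-⅙) + 5/4 = 0 + 5/4 = 5/4 ≈ 1.2500)
(w(56, 37) + 2840)*g = (9*(-26 - 1*37)/(234 - 1*56 + 8*37) + 2840)*(5/4) = (9*(-26 - 37)/(234 - 56 + 296) + 2840)*(5/4) = (9*(-63)/474 + 2840)*(5/4) = (9*(1/474)*(-63) + 2840)*(5/4) = (-189/158 + 2840)*(5/4) = (448531/158)*(5/4) = 2242655/632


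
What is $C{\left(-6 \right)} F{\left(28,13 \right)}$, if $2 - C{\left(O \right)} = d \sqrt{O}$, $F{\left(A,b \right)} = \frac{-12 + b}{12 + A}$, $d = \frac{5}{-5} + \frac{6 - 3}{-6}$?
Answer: $\frac{1}{20} + \frac{3 i \sqrt{6}}{80} \approx 0.05 + 0.091856 i$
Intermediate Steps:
$d = - \frac{3}{2}$ ($d = 5 \left(- \frac{1}{5}\right) + 3 \left(- \frac{1}{6}\right) = -1 - \frac{1}{2} = - \frac{3}{2} \approx -1.5$)
$F{\left(A,b \right)} = \frac{-12 + b}{12 + A}$
$C{\left(O \right)} = 2 + \frac{3 \sqrt{O}}{2}$ ($C{\left(O \right)} = 2 - - \frac{3 \sqrt{O}}{2} = 2 + \frac{3 \sqrt{O}}{2}$)
$C{\left(-6 \right)} F{\left(28,13 \right)} = \left(2 + \frac{3 \sqrt{-6}}{2}\right) \frac{-12 + 13}{12 + 28} = \left(2 + \frac{3 i \sqrt{6}}{2}\right) \frac{1}{40} \cdot 1 = \left(2 + \frac{3 i \sqrt{6}}{2}\right) \frac{1}{40} = \frac{1}{20} + \frac{3 i \sqrt{6}}{80}$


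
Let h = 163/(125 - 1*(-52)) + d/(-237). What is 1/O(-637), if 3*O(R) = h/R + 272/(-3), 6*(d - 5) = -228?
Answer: -26721513/807598328 ≈ -0.033088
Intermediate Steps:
d = -33 (d = 5 + (1/6)*(-228) = 5 - 38 = -33)
h = 14824/13983 (h = 163/(125 - 1*(-52)) - 33/(-237) = 163/(125 + 52) - 33*(-1/237) = 163/177 + 11/79 = 14824/13983 ≈ 1.0601)
O(R) = -272/9 + 14824/(41949*R) (O(R) = (14824/(13983*R) + 272/(-3))/3 = (14824/(13983*R) + 272*(-1/3))/3 = (14824/(13983*R) - 272/3)/3 = (-272/3 + 14824/(13983*R))/3 = -272/9 + 14824/(41949*R))
1/O(-637) = 1/((136/41949)*(109 - 9322*(-637))/(-637)) = 1/((136/41949)*(-1/637)*(109 + 5938114)) = 1/((136/41949)*(-1/637)*5938223) = 1/(-807598328/26721513) = -26721513/807598328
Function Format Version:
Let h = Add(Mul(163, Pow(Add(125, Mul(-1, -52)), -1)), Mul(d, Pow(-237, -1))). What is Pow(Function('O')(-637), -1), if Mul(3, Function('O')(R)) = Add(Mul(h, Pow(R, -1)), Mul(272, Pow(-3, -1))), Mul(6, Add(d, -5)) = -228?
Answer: Rational(-26721513, 807598328) ≈ -0.033088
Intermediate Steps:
d = -33 (d = Add(5, Mul(Rational(1, 6), -228)) = Add(5, -38) = -33)
h = Rational(14824, 13983) (h = Add(Mul(163, Pow(Add(125, Mul(-1, -52)), -1)), Mul(-33, Pow(-237, -1))) = Add(Mul(163, Pow(Add(125, 52), -1)), Mul(-33, Rational(-1, 237))) = Add(Mul(163, Pow(177, -1)), Rational(11, 79)) = Add(Mul(163, Rational(1, 177)), Rational(11, 79)) = Add(Rational(163, 177), Rational(11, 79)) = Rational(14824, 13983) ≈ 1.0601)
Function('O')(R) = Add(Rational(-272, 9), Mul(Rational(14824, 41949), Pow(R, -1))) (Function('O')(R) = Mul(Rational(1, 3), Add(Mul(Rational(14824, 13983), Pow(R, -1)), Mul(272, Pow(-3, -1)))) = Mul(Rational(1, 3), Add(Mul(Rational(14824, 13983), Pow(R, -1)), Mul(272, Rational(-1, 3)))) = Mul(Rational(1, 3), Add(Mul(Rational(14824, 13983), Pow(R, -1)), Rational(-272, 3))) = Mul(Rational(1, 3), Add(Rational(-272, 3), Mul(Rational(14824, 13983), Pow(R, -1)))) = Add(Rational(-272, 9), Mul(Rational(14824, 41949), Pow(R, -1))))
Pow(Function('O')(-637), -1) = Pow(Mul(Rational(136, 41949), Pow(-637, -1), Add(109, Mul(-9322, -637))), -1) = Pow(Mul(Rational(136, 41949), Rational(-1, 637), Add(109, 5938114)), -1) = Pow(Mul(Rational(136, 41949), Rational(-1, 637), 5938223), -1) = Pow(Rational(-807598328, 26721513), -1) = Rational(-26721513, 807598328)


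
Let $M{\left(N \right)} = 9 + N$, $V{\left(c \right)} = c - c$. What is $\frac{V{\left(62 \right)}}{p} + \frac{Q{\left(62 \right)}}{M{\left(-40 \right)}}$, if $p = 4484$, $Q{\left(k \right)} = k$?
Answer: $-2$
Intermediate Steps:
$V{\left(c \right)} = 0$
$\frac{V{\left(62 \right)}}{p} + \frac{Q{\left(62 \right)}}{M{\left(-40 \right)}} = \frac{0}{4484} + \frac{62}{9 - 40} = 0 \cdot \frac{1}{4484} + \frac{62}{-31} = 0 + 62 \left(- \frac{1}{31}\right) = 0 - 2 = -2$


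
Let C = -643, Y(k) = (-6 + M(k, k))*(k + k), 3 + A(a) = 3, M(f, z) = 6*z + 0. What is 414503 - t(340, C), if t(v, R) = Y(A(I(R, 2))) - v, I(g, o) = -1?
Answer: 414843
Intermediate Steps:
M(f, z) = 6*z
A(a) = 0 (A(a) = -3 + 3 = 0)
Y(k) = 2*k*(-6 + 6*k) (Y(k) = (-6 + 6*k)*(k + k) = (-6 + 6*k)*(2*k) = 2*k*(-6 + 6*k))
t(v, R) = -v (t(v, R) = 12*0*(-1 + 0) - v = 12*0*(-1) - v = 0 - v = -v)
414503 - t(340, C) = 414503 - (-1)*340 = 414503 - 1*(-340) = 414503 + 340 = 414843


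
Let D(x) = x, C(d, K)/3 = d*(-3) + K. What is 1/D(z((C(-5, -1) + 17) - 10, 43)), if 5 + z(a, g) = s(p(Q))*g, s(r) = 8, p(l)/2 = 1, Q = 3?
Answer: 1/339 ≈ 0.0029499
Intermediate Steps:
p(l) = 2 (p(l) = 2*1 = 2)
C(d, K) = -9*d + 3*K (C(d, K) = 3*(d*(-3) + K) = 3*(-3*d + K) = 3*(K - 3*d) = -9*d + 3*K)
z(a, g) = -5 + 8*g
1/D(z((C(-5, -1) + 17) - 10, 43)) = 1/(-5 + 8*43) = 1/(-5 + 344) = 1/339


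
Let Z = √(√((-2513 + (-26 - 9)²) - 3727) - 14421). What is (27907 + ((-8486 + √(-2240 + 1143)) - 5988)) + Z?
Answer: 13433 + √(-14421 + I*√5015) + I*√1097 ≈ 13433.0 + 153.21*I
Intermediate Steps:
Z = √(-14421 + I*√5015) (Z = √(√((-2513 + (-35)²) - 3727) - 14421) = √(√((-2513 + 1225) - 3727) - 14421) = √(√(-1288 - 3727) - 14421) = √(√(-5015) - 14421) = √(I*√5015 - 14421) = √(-14421 + I*√5015) ≈ 0.2949 + 120.09*I)
(27907 + ((-8486 + √(-2240 + 1143)) - 5988)) + Z = (27907 + ((-8486 + √(-2240 + 1143)) - 5988)) + √(-14421 + I*√5015) = (27907 + ((-8486 + √(-1097)) - 5988)) + √(-14421 + I*√5015) = (27907 + ((-8486 + I*√1097) - 5988)) + √(-14421 + I*√5015) = (27907 + (-14474 + I*√1097)) + √(-14421 + I*√5015) = (13433 + I*√1097) + √(-14421 + I*√5015) = 13433 + √(-14421 + I*√5015) + I*√1097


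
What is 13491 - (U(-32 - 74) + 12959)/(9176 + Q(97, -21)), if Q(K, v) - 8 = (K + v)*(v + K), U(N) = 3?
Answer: 100906199/7480 ≈ 13490.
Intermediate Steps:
Q(K, v) = 8 + (K + v)² (Q(K, v) = 8 + (K + v)*(v + K) = 8 + (K + v)*(K + v) = 8 + (K + v)²)
13491 - (U(-32 - 74) + 12959)/(9176 + Q(97, -21)) = 13491 - (3 + 12959)/(9176 + (8 + (97 - 21)²)) = 13491 - 12962/(9176 + (8 + 76²)) = 13491 - 12962/(9176 + (8 + 5776)) = 13491 - 12962/(9176 + 5784) = 13491 - 12962/14960 = 13491 - 1*6481/7480 = 13491 - 6481/7480 = 100906199/7480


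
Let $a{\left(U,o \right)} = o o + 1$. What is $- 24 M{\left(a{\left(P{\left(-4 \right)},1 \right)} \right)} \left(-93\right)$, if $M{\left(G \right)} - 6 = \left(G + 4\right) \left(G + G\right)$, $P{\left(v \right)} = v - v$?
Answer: $66960$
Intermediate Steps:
$P{\left(v \right)} = 0$
$a{\left(U,o \right)} = 1 + o^{2}$ ($a{\left(U,o \right)} = o^{2} + 1 = 1 + o^{2}$)
$M{\left(G \right)} = 6 + 2 G \left(4 + G\right)$ ($M{\left(G \right)} = 6 + \left(G + 4\right) \left(G + G\right) = 6 + \left(4 + G\right) 2 G = 6 + 2 G \left(4 + G\right)$)
$- 24 M{\left(a{\left(P{\left(-4 \right)},1 \right)} \right)} \left(-93\right) = - 24 \left(6 + 2 \left(1 + 1^{2}\right)^{2} + 8 \left(1 + 1^{2}\right)\right) \left(-93\right) = - 24 \left(6 + 2 \left(1 + 1\right)^{2} + 8 \left(1 + 1\right)\right) \left(-93\right) = - 24 \left(6 + 2 \cdot 2^{2} + 8 \cdot 2\right) \left(-93\right) = - 24 \left(6 + 2 \cdot 4 + 16\right) \left(-93\right) = - 24 \left(6 + 8 + 16\right) \left(-93\right) = \left(-24\right) 30 \left(-93\right) = \left(-720\right) \left(-93\right) = 66960$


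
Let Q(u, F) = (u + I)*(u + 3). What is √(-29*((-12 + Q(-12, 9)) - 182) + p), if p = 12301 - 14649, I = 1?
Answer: √407 ≈ 20.174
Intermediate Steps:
Q(u, F) = (1 + u)*(3 + u) (Q(u, F) = (u + 1)*(u + 3) = (1 + u)*(3 + u))
p = -2348
√(-29*((-12 + Q(-12, 9)) - 182) + p) = √(-29*((-12 + (3 + (-12)² + 4*(-12))) - 182) - 2348) = √(-29*((-12 + (3 + 144 - 48)) - 182) - 2348) = √(-29*((-12 + 99) - 182) - 2348) = √(-29*(87 - 182) - 2348) = √(-29*(-95) - 2348) = √(2755 - 2348) = √407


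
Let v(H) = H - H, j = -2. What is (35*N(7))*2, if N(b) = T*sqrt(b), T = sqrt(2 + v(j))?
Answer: 70*sqrt(14) ≈ 261.92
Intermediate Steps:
v(H) = 0
T = sqrt(2) (T = sqrt(2 + 0) = sqrt(2) ≈ 1.4142)
N(b) = sqrt(2)*sqrt(b)
(35*N(7))*2 = (35*(sqrt(2)*sqrt(7)))*2 = (35*sqrt(14))*2 = 70*sqrt(14)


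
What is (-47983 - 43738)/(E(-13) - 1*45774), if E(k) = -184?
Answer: 91721/45958 ≈ 1.9958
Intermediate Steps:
(-47983 - 43738)/(E(-13) - 1*45774) = (-47983 - 43738)/(-184 - 1*45774) = -91721/(-184 - 45774) = -91721/(-45958) = -91721*(-1/45958) = 91721/45958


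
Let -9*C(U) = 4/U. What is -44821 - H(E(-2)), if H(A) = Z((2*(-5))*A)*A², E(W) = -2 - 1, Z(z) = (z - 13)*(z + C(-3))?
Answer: -148301/3 ≈ -49434.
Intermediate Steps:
C(U) = -4/(9*U)
Z(z) = (-13 + z)*(4/27 + z) (Z(z) = (z - 13)*(z - 4/9/(-3)) = (-13 + z)*(z - 4/9*(-⅓)) = (-13 + z)*(z + 4/27) = (-13 + z)*(4/27 + z))
E(W) = -3
H(A) = A²*(-52/27 + 100*A² + 3470*A/27) (H(A) = (-52/27 + ((2*(-5))*A)² - 347*2*(-5)*A/27)*A² = (-52/27 + (-10*A)² - (-3470)*A/27)*A² = (-52/27 + 100*A² + 3470*A/27)*A² = A²*(-52/27 + 100*A² + 3470*A/27))
-44821 - H(E(-2)) = -44821 - 2*(-3)²*(-26 + 1350*(-3)² + 1735*(-3))/27 = -44821 - 2*9*(-26 + 1350*9 - 5205)/27 = -44821 - 2*9*(-26 + 12150 - 5205)/27 = -44821 - 2*9*6919/27 = -44821 - 1*13838/3 = -44821 - 13838/3 = -148301/3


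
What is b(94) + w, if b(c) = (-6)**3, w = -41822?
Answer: -42038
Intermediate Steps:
b(c) = -216
b(94) + w = -216 - 41822 = -42038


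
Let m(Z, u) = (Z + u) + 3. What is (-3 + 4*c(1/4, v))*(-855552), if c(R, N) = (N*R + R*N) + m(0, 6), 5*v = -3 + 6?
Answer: -146299392/5 ≈ -2.9260e+7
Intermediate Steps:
v = 3/5 (v = (-3 + 6)/5 = (1/5)*3 = 3/5 ≈ 0.60000)
m(Z, u) = 3 + Z + u
c(R, N) = 9 + 2*N*R (c(R, N) = (N*R + R*N) + (3 + 0 + 6) = (N*R + N*R) + 9 = 2*N*R + 9 = 9 + 2*N*R)
(-3 + 4*c(1/4, v))*(-855552) = (-3 + 4*(9 + 2*(3/5)/4))*(-855552) = (-3 + 4*(9 + 2*(3/5)*(1/4)))*(-855552) = (-3 + 4*(9 + 3/10))*(-855552) = (-3 + 4*(93/10))*(-855552) = (-3 + 186/5)*(-855552) = (171/5)*(-855552) = -146299392/5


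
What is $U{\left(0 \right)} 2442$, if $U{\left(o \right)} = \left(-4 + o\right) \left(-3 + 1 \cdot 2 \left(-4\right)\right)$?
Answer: $107448$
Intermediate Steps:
$U{\left(o \right)} = 44 - 11 o$ ($U{\left(o \right)} = \left(-4 + o\right) \left(-3 + 2 \left(-4\right)\right) = \left(-4 + o\right) \left(-3 - 8\right) = \left(-4 + o\right) \left(-11\right) = 44 - 11 o$)
$U{\left(0 \right)} 2442 = \left(44 - 0\right) 2442 = \left(44 + 0\right) 2442 = 44 \cdot 2442 = 107448$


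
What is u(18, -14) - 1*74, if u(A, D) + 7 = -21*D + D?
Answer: 199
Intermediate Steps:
u(A, D) = -7 - 20*D (u(A, D) = -7 + (-21*D + D) = -7 - 20*D)
u(18, -14) - 1*74 = (-7 - 20*(-14)) - 1*74 = (-7 + 280) - 74 = 273 - 74 = 199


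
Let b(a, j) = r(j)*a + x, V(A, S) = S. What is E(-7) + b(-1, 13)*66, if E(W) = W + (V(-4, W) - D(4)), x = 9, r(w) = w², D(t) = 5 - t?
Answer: -10575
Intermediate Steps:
b(a, j) = 9 + a*j² (b(a, j) = j²*a + 9 = a*j² + 9 = 9 + a*j²)
E(W) = -1 + 2*W (E(W) = W + (W - (5 - 1*4)) = W + (W - (5 - 4)) = W + (W - 1*1) = W + (W - 1) = W + (-1 + W) = -1 + 2*W)
E(-7) + b(-1, 13)*66 = (-1 + 2*(-7)) + (9 - 1*13²)*66 = (-1 - 14) + (9 - 1*169)*66 = -15 + (9 - 169)*66 = -15 - 160*66 = -15 - 10560 = -10575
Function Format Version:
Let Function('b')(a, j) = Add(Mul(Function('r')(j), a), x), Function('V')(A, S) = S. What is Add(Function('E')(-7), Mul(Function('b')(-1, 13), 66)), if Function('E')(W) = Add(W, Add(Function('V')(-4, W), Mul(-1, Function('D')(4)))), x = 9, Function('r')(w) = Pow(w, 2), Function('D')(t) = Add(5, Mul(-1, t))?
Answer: -10575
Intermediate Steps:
Function('b')(a, j) = Add(9, Mul(a, Pow(j, 2))) (Function('b')(a, j) = Add(Mul(Pow(j, 2), a), 9) = Add(Mul(a, Pow(j, 2)), 9) = Add(9, Mul(a, Pow(j, 2))))
Function('E')(W) = Add(-1, Mul(2, W)) (Function('E')(W) = Add(W, Add(W, Mul(-1, Add(5, Mul(-1, 4))))) = Add(W, Add(W, Mul(-1, Add(5, -4)))) = Add(W, Add(W, Mul(-1, 1))) = Add(W, Add(W, -1)) = Add(W, Add(-1, W)) = Add(-1, Mul(2, W)))
Add(Function('E')(-7), Mul(Function('b')(-1, 13), 66)) = Add(Add(-1, Mul(2, -7)), Mul(Add(9, Mul(-1, Pow(13, 2))), 66)) = Add(Add(-1, -14), Mul(Add(9, Mul(-1, 169)), 66)) = Add(-15, Mul(Add(9, -169), 66)) = Add(-15, Mul(-160, 66)) = Add(-15, -10560) = -10575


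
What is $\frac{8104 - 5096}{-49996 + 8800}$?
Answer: $- \frac{752}{10299} \approx -0.073017$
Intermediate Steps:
$\frac{8104 - 5096}{-49996 + 8800} = \frac{3008}{-41196} = 3008 \left(- \frac{1}{41196}\right) = - \frac{752}{10299}$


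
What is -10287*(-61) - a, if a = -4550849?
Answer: 5178356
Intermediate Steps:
-10287*(-61) - a = -10287*(-61) - 1*(-4550849) = 627507 + 4550849 = 5178356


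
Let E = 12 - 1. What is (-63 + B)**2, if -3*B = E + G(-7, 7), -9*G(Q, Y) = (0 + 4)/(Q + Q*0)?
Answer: 158860816/35721 ≈ 4447.3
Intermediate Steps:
G(Q, Y) = -4/(9*Q) (G(Q, Y) = -(0 + 4)/(9*(Q + Q*0)) = -4/(9*(Q + 0)) = -4/(9*Q))
E = 11
B = -697/189 (B = -(11 - 4/9/(-7))/3 = -(11 - 4/9*(-1/7))/3 = -(11 + 4/63)/3 = -1/3*697/63 = -697/189 ≈ -3.6878)
(-63 + B)**2 = (-63 - 697/189)**2 = (-12604/189)**2 = 158860816/35721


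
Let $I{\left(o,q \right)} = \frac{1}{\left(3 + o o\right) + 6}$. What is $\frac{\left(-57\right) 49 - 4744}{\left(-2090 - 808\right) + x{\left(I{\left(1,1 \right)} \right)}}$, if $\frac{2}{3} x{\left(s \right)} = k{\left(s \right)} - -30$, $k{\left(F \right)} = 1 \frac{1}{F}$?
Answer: $\frac{7537}{2838} \approx 2.6557$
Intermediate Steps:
$k{\left(F \right)} = \frac{1}{F}$
$I{\left(o,q \right)} = \frac{1}{9 + o^{2}}$ ($I{\left(o,q \right)} = \frac{1}{\left(3 + o^{2}\right) + 6} = \frac{1}{9 + o^{2}}$)
$x{\left(s \right)} = 45 + \frac{3}{2 s}$ ($x{\left(s \right)} = \frac{3 \left(\frac{1}{s} - -30\right)}{2} = \frac{3 \left(\frac{1}{s} + 30\right)}{2} = \frac{3 \left(30 + \frac{1}{s}\right)}{2} = 45 + \frac{3}{2 s}$)
$\frac{\left(-57\right) 49 - 4744}{\left(-2090 - 808\right) + x{\left(I{\left(1,1 \right)} \right)}} = \frac{\left(-57\right) 49 - 4744}{\left(-2090 - 808\right) + \left(45 + \frac{3}{2 \frac{1}{9 + 1^{2}}}\right)} = \frac{-2793 - 4744}{\left(-2090 - 808\right) + \left(45 + \frac{3}{2 \frac{1}{9 + 1}}\right)} = - \frac{7537}{-2898 + \left(45 + \frac{3}{2 \cdot \frac{1}{10}}\right)} = - \frac{7537}{-2898 + \left(45 + \frac{3 \frac{1}{\frac{1}{10}}}{2}\right)} = - \frac{7537}{-2898 + \left(45 + \frac{3}{2} \cdot 10\right)} = - \frac{7537}{-2898 + \left(45 + 15\right)} = - \frac{7537}{-2898 + 60} = - \frac{7537}{-2838} = \left(-7537\right) \left(- \frac{1}{2838}\right) = \frac{7537}{2838}$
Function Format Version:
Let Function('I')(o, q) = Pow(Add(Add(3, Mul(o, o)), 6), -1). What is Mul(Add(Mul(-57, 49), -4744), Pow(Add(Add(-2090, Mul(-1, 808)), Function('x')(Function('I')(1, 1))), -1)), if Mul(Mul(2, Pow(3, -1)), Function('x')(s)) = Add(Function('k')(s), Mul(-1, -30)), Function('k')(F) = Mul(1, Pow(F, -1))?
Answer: Rational(7537, 2838) ≈ 2.6557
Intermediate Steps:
Function('k')(F) = Pow(F, -1)
Function('I')(o, q) = Pow(Add(9, Pow(o, 2)), -1) (Function('I')(o, q) = Pow(Add(Add(3, Pow(o, 2)), 6), -1) = Pow(Add(9, Pow(o, 2)), -1))
Function('x')(s) = Add(45, Mul(Rational(3, 2), Pow(s, -1))) (Function('x')(s) = Mul(Rational(3, 2), Add(Pow(s, -1), Mul(-1, -30))) = Mul(Rational(3, 2), Add(Pow(s, -1), 30)) = Mul(Rational(3, 2), Add(30, Pow(s, -1))) = Add(45, Mul(Rational(3, 2), Pow(s, -1))))
Mul(Add(Mul(-57, 49), -4744), Pow(Add(Add(-2090, Mul(-1, 808)), Function('x')(Function('I')(1, 1))), -1)) = Mul(Add(Mul(-57, 49), -4744), Pow(Add(Add(-2090, Mul(-1, 808)), Add(45, Mul(Rational(3, 2), Pow(Pow(Add(9, Pow(1, 2)), -1), -1)))), -1)) = Mul(Add(-2793, -4744), Pow(Add(Add(-2090, -808), Add(45, Mul(Rational(3, 2), Pow(Pow(Add(9, 1), -1), -1)))), -1)) = Mul(-7537, Pow(Add(-2898, Add(45, Mul(Rational(3, 2), Pow(Pow(10, -1), -1)))), -1)) = Mul(-7537, Pow(Add(-2898, Add(45, Mul(Rational(3, 2), Pow(Rational(1, 10), -1)))), -1)) = Mul(-7537, Pow(Add(-2898, Add(45, Mul(Rational(3, 2), 10))), -1)) = Mul(-7537, Pow(Add(-2898, Add(45, 15)), -1)) = Mul(-7537, Pow(Add(-2898, 60), -1)) = Mul(-7537, Pow(-2838, -1)) = Mul(-7537, Rational(-1, 2838)) = Rational(7537, 2838)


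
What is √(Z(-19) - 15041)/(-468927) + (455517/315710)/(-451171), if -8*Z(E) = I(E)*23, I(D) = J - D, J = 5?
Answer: -455517/142439196410 - I*√15110/468927 ≈ -3.198e-6 - 0.00026214*I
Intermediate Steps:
I(D) = 5 - D
Z(E) = -115/8 + 23*E/8 (Z(E) = -(5 - E)*23/8 = -(115 - 23*E)/8 = -115/8 + 23*E/8)
√(Z(-19) - 15041)/(-468927) + (455517/315710)/(-451171) = √((-115/8 + (23/8)*(-19)) - 15041)/(-468927) + (455517/315710)/(-451171) = √((-115/8 - 437/8) - 15041)*(-1/468927) + (455517*(1/315710))*(-1/451171) = √(-69 - 15041)*(-1/468927) + (455517/315710)*(-1/451171) = √(-15110)*(-1/468927) - 455517/142439196410 = (I*√15110)*(-1/468927) - 455517/142439196410 = -I*√15110/468927 - 455517/142439196410 = -455517/142439196410 - I*√15110/468927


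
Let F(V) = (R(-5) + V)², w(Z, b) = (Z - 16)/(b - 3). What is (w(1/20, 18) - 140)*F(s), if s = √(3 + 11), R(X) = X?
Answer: -550147/100 + 42319*√14/30 ≈ -223.36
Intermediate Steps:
w(Z, b) = (-16 + Z)/(-3 + b)
s = √14 ≈ 3.7417
F(V) = (-5 + V)²
(w(1/20, 18) - 140)*F(s) = ((-16 + 1/20)/(-3 + 18) - 140)*(-5 + √14)² = ((-16 + 1/20)/15 - 140)*(-5 + √14)² = ((1/15)*(-319/20) - 140)*(-5 + √14)² = (-319/300 - 140)*(-5 + √14)² = -42319*(-5 + √14)²/300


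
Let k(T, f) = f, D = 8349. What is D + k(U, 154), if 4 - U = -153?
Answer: 8503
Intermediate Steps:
U = 157 (U = 4 - 1*(-153) = 4 + 153 = 157)
D + k(U, 154) = 8349 + 154 = 8503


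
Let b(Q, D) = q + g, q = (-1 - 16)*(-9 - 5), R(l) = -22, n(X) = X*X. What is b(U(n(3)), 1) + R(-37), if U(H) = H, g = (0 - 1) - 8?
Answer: 207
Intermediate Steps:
n(X) = X**2
q = 238 (q = -17*(-14) = 238)
g = -9 (g = -1 - 8 = -9)
b(Q, D) = 229 (b(Q, D) = 238 - 9 = 229)
b(U(n(3)), 1) + R(-37) = 229 - 22 = 207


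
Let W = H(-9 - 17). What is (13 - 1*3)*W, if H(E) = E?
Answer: -260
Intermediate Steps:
W = -26 (W = -9 - 17 = -26)
(13 - 1*3)*W = (13 - 1*3)*(-26) = (13 - 3)*(-26) = 10*(-26) = -260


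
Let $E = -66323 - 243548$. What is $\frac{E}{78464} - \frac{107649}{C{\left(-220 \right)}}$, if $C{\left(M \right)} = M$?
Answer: $\frac{2094599879}{4315520} \approx 485.36$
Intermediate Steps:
$E = -309871$
$\frac{E}{78464} - \frac{107649}{C{\left(-220 \right)}} = - \frac{309871}{78464} - \frac{107649}{-220} = \left(-309871\right) \frac{1}{78464} - - \frac{107649}{220} = - \frac{309871}{78464} + \frac{107649}{220} = \frac{2094599879}{4315520}$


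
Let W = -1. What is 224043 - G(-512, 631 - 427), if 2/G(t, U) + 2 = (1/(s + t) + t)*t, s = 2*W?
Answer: 7546972470868/33685375 ≈ 2.2404e+5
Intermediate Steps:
s = -2 (s = 2*(-1) = -2)
G(t, U) = 2/(-2 + t*(t + 1/(-2 + t))) (G(t, U) = 2/(-2 + (1/(-2 + t) + t)*t) = 2/(-2 + (t + 1/(-2 + t))*t) = 2/(-2 + t*(t + 1/(-2 + t))))
224043 - G(-512, 631 - 427) = 224043 - 2*(-2 - 512)/(4 + (-512)³ - 1*(-512) - 2*(-512)²) = 224043 - 2*(-514)/(4 - 134217728 + 512 - 2*262144) = 224043 - 2*(-514)/(4 - 134217728 + 512 - 524288) = 224043 - 2*(-514)/(-134741500) = 224043 - 2*(-1)*(-514)/134741500 = 224043 - 1*257/33685375 = 224043 - 257/33685375 = 7546972470868/33685375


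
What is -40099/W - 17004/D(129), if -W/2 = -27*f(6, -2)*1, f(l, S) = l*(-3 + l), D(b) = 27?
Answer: -652243/972 ≈ -671.03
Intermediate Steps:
W = 972 (W = -2*(-162*(-3 + 6)) = -2*(-162*3) = -2*(-27*18) = -(-972) = -2*(-486) = 972)
-40099/W - 17004/D(129) = -40099/972 - 17004/27 = -40099*1/972 - 17004*1/27 = -40099/972 - 5668/9 = -652243/972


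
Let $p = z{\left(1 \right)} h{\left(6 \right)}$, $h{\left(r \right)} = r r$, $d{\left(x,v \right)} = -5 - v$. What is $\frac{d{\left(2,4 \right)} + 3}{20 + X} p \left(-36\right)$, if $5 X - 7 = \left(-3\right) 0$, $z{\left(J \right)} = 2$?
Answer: $\frac{77760}{107} \approx 726.73$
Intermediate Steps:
$X = \frac{7}{5}$ ($X = \frac{7}{5} + \frac{\left(-3\right) 0}{5} = \frac{7}{5} + \frac{1}{5} \cdot 0 = \frac{7}{5} + 0 = \frac{7}{5} \approx 1.4$)
$h{\left(r \right)} = r^{2}$
$p = 72$ ($p = 2 \cdot 6^{2} = 2 \cdot 36 = 72$)
$\frac{d{\left(2,4 \right)} + 3}{20 + X} p \left(-36\right) = \frac{\left(-5 - 4\right) + 3}{20 + \frac{7}{5}} \cdot 72 \left(-36\right) = \frac{\left(-5 - 4\right) + 3}{\frac{107}{5}} \cdot 72 \left(-36\right) = \left(-9 + 3\right) \frac{5}{107} \cdot 72 \left(-36\right) = \left(-6\right) \frac{5}{107} \cdot 72 \left(-36\right) = \left(- \frac{30}{107}\right) 72 \left(-36\right) = \left(- \frac{2160}{107}\right) \left(-36\right) = \frac{77760}{107}$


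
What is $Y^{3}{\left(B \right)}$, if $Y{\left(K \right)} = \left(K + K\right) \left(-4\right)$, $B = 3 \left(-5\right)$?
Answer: $1728000$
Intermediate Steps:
$B = -15$
$Y{\left(K \right)} = - 8 K$ ($Y{\left(K \right)} = 2 K \left(-4\right) = - 8 K$)
$Y^{3}{\left(B \right)} = \left(\left(-8\right) \left(-15\right)\right)^{3} = 120^{3} = 1728000$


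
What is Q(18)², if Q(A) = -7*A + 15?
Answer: 12321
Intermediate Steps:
Q(A) = 15 - 7*A
Q(18)² = (15 - 7*18)² = (15 - 126)² = (-111)² = 12321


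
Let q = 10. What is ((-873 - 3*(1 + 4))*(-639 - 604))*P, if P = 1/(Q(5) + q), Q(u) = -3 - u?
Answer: 551892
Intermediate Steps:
P = ½ (P = 1/((-3 - 1*5) + 10) = 1/((-3 - 5) + 10) = 1/(-8 + 10) = 1/2 = ½ ≈ 0.50000)
((-873 - 3*(1 + 4))*(-639 - 604))*P = ((-873 - 3*(1 + 4))*(-639 - 604))*(½) = ((-873 - 3*5)*(-1243))*(½) = ((-873 - 15)*(-1243))*(½) = -888*(-1243)*(½) = 1103784*(½) = 551892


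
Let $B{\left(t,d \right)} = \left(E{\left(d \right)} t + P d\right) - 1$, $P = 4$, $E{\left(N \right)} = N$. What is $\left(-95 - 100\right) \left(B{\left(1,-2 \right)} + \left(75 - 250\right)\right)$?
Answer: $36270$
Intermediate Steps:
$B{\left(t,d \right)} = -1 + 4 d + d t$ ($B{\left(t,d \right)} = \left(d t + 4 d\right) - 1 = \left(4 d + d t\right) - 1 = -1 + 4 d + d t$)
$\left(-95 - 100\right) \left(B{\left(1,-2 \right)} + \left(75 - 250\right)\right) = \left(-95 - 100\right) \left(\left(-1 + 4 \left(-2\right) - 2\right) + \left(75 - 250\right)\right) = - 195 \left(\left(-1 - 8 - 2\right) - 175\right) = - 195 \left(-11 - 175\right) = \left(-195\right) \left(-186\right) = 36270$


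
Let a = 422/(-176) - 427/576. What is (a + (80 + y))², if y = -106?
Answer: 34086390625/40144896 ≈ 849.08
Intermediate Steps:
a = -19889/6336 (a = 422*(-1/176) - 427*1/576 = -211/88 - 427/576 = -19889/6336 ≈ -3.1390)
(a + (80 + y))² = (-19889/6336 + (80 - 106))² = (-19889/6336 - 26)² = (-184625/6336)² = 34086390625/40144896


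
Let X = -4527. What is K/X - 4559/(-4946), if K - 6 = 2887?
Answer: 6329815/22390542 ≈ 0.28270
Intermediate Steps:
K = 2893 (K = 6 + 2887 = 2893)
K/X - 4559/(-4946) = 2893/(-4527) - 4559/(-4946) = 2893*(-1/4527) - 4559*(-1/4946) = -2893/4527 + 4559/4946 = 6329815/22390542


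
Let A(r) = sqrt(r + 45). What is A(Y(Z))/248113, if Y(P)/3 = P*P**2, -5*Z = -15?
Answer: 3*sqrt(14)/248113 ≈ 4.5241e-5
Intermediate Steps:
Z = 3 (Z = -1/5*(-15) = 3)
Y(P) = 3*P**3 (Y(P) = 3*(P*P**2) = 3*P**3)
A(r) = sqrt(45 + r)
A(Y(Z))/248113 = sqrt(45 + 3*3**3)/248113 = sqrt(45 + 3*27)*(1/248113) = sqrt(45 + 81)*(1/248113) = sqrt(126)*(1/248113) = (3*sqrt(14))*(1/248113) = 3*sqrt(14)/248113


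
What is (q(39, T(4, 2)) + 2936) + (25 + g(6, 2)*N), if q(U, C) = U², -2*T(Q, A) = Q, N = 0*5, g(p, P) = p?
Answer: 4482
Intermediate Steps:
N = 0
T(Q, A) = -Q/2
(q(39, T(4, 2)) + 2936) + (25 + g(6, 2)*N) = (39² + 2936) + (25 + 6*0) = (1521 + 2936) + (25 + 0) = 4457 + 25 = 4482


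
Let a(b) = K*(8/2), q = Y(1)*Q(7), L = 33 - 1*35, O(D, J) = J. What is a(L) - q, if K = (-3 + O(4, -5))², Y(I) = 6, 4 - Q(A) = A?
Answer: 274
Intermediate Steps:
L = -2 (L = 33 - 35 = -2)
Q(A) = 4 - A
K = 64 (K = (-3 - 5)² = (-8)² = 64)
q = -18 (q = 6*(4 - 1*7) = 6*(4 - 7) = 6*(-3) = -18)
a(b) = 256 (a(b) = 64*(8/2) = 64*(8*(½)) = 64*4 = 256)
a(L) - q = 256 - 1*(-18) = 256 + 18 = 274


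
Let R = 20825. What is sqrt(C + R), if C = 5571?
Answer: 2*sqrt(6599) ≈ 162.47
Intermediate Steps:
sqrt(C + R) = sqrt(5571 + 20825) = sqrt(26396) = 2*sqrt(6599)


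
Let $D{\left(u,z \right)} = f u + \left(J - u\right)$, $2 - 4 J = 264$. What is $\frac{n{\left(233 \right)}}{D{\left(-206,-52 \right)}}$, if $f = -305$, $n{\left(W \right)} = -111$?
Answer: $- \frac{222}{125941} \approx -0.0017627$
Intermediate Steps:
$J = - \frac{131}{2}$ ($J = \frac{1}{2} - 66 = - \frac{131}{2} \approx -65.5$)
$D{\left(u,z \right)} = - \frac{131}{2} - 306 u$ ($D{\left(u,z \right)} = - 305 u - \left(\frac{131}{2} + u\right) = - \frac{131}{2} - 306 u$)
$\frac{n{\left(233 \right)}}{D{\left(-206,-52 \right)}} = - \frac{111}{- \frac{131}{2} - -63036} = - \frac{111}{- \frac{131}{2} + 63036} = - \frac{111}{\frac{125941}{2}} = \left(-111\right) \frac{2}{125941} = - \frac{222}{125941}$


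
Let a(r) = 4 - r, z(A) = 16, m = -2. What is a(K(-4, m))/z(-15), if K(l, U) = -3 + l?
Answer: 11/16 ≈ 0.68750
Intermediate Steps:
a(K(-4, m))/z(-15) = (4 - (-3 - 4))/16 = (4 - 1*(-7))*(1/16) = (4 + 7)*(1/16) = 11*(1/16) = 11/16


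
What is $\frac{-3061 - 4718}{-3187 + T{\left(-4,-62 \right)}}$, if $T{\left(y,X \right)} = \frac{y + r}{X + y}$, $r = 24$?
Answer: $\frac{256707}{105181} \approx 2.4406$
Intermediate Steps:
$T{\left(y,X \right)} = \frac{24 + y}{X + y}$ ($T{\left(y,X \right)} = \frac{y + 24}{X + y} = \frac{24 + y}{X + y}$)
$\frac{-3061 - 4718}{-3187 + T{\left(-4,-62 \right)}} = \frac{-3061 - 4718}{-3187 + \frac{24 - 4}{-62 - 4}} = - \frac{7779}{-3187 + \frac{1}{-66} \cdot 20} = - \frac{7779}{-3187 - \frac{10}{33}} = - \frac{7779}{- \frac{105181}{33}} = \left(-7779\right) \left(- \frac{33}{105181}\right) = \frac{256707}{105181}$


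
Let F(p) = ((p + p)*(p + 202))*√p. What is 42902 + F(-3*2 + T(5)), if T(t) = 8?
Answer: 42902 + 816*√2 ≈ 44056.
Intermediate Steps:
F(p) = 2*p^(3/2)*(202 + p) (F(p) = ((2*p)*(202 + p))*√p = (2*p*(202 + p))*√p = 2*p^(3/2)*(202 + p))
42902 + F(-3*2 + T(5)) = 42902 + 2*(-3*2 + 8)^(3/2)*(202 + (-3*2 + 8)) = 42902 + 2*(-6 + 8)^(3/2)*(202 + (-6 + 8)) = 42902 + 2*2^(3/2)*(202 + 2) = 42902 + 2*(2*√2)*204 = 42902 + 816*√2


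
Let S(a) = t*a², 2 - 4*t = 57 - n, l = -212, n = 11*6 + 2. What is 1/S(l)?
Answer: 1/146068 ≈ 6.8461e-6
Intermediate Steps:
n = 68 (n = 66 + 2 = 68)
t = 13/4 (t = ½ - (57 - 1*68)/4 = ½ - (57 - 68)/4 = ½ - ¼*(-11) = ½ + 11/4 = 13/4 ≈ 3.2500)
S(a) = 13*a²/4
1/S(l) = 1/((13/4)*(-212)²) = 1/((13/4)*44944) = 1/146068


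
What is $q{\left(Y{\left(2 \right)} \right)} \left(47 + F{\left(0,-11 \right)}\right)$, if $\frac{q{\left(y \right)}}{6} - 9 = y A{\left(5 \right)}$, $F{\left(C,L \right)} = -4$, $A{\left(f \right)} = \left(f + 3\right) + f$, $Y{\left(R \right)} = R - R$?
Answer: $2322$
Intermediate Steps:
$Y{\left(R \right)} = 0$
$A{\left(f \right)} = 3 + 2 f$ ($A{\left(f \right)} = \left(3 + f\right) + f = 3 + 2 f$)
$q{\left(y \right)} = 54 + 78 y$ ($q{\left(y \right)} = 54 + 6 y \left(3 + 2 \cdot 5\right) = 54 + 6 y \left(3 + 10\right) = 54 + 6 y 13 = 54 + 6 \cdot 13 y = 54 + 78 y$)
$q{\left(Y{\left(2 \right)} \right)} \left(47 + F{\left(0,-11 \right)}\right) = \left(54 + 78 \cdot 0\right) \left(47 - 4\right) = \left(54 + 0\right) 43 = 54 \cdot 43 = 2322$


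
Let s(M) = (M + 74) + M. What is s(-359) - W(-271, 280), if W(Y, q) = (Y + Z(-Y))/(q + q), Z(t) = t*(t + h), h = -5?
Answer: -86491/112 ≈ -772.24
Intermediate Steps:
s(M) = 74 + 2*M (s(M) = (74 + M) + M = 74 + 2*M)
Z(t) = t*(-5 + t) (Z(t) = t*(t - 5) = t*(-5 + t))
W(Y, q) = (Y - Y*(-5 - Y))/(2*q) (W(Y, q) = (Y + (-Y)*(-5 - Y))/(q + q) = (Y - Y*(-5 - Y))/((2*q)) = (Y - Y*(-5 - Y))*(1/(2*q)) = (Y - Y*(-5 - Y))/(2*q))
s(-359) - W(-271, 280) = (74 + 2*(-359)) - (-271)*(6 - 271)/(2*280) = (74 - 718) - (-271)*(-265)/(2*280) = -644 - 1*14363/112 = -644 - 14363/112 = -86491/112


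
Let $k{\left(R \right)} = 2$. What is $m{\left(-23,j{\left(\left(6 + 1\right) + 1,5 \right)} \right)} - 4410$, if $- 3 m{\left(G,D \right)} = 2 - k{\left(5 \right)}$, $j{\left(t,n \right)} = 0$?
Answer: $-4410$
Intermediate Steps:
$m{\left(G,D \right)} = 0$ ($m{\left(G,D \right)} = - \frac{2 - 2}{3} = \left(- \frac{1}{3}\right) 0 = 0$)
$m{\left(-23,j{\left(\left(6 + 1\right) + 1,5 \right)} \right)} - 4410 = 0 - 4410 = -4410$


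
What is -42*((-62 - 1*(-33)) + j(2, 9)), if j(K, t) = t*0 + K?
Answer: 1134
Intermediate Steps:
j(K, t) = K (j(K, t) = 0 + K = K)
-42*((-62 - 1*(-33)) + j(2, 9)) = -42*((-62 - 1*(-33)) + 2) = -42*((-62 + 33) + 2) = -42*(-29 + 2) = -42*(-27) = 1134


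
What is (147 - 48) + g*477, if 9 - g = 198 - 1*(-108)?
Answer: -141570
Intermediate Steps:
g = -297 (g = 9 - (198 - 1*(-108)) = 9 - (198 + 108) = 9 - 1*306 = 9 - 306 = -297)
(147 - 48) + g*477 = (147 - 48) - 297*477 = 99 - 141669 = -141570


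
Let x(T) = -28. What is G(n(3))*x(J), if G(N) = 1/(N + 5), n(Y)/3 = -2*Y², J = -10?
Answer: 4/7 ≈ 0.57143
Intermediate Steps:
n(Y) = -6*Y² (n(Y) = 3*(-2*Y²) = -6*Y²)
G(N) = 1/(5 + N)
G(n(3))*x(J) = -28/(5 - 6*3²) = -28/(5 - 6*9) = -28/(5 - 54) = -28/(-49) = -1/49*(-28) = 4/7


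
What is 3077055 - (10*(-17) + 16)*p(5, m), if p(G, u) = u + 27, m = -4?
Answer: 3080597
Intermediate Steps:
p(G, u) = 27 + u
3077055 - (10*(-17) + 16)*p(5, m) = 3077055 - (10*(-17) + 16)*(27 - 4) = 3077055 - (-170 + 16)*23 = 3077055 - (-154)*23 = 3077055 - 1*(-3542) = 3077055 + 3542 = 3080597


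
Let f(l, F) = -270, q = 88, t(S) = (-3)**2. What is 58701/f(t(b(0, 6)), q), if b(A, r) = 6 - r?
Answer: -19567/90 ≈ -217.41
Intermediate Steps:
t(S) = 9
58701/f(t(b(0, 6)), q) = 58701/(-270) = 58701*(-1/270) = -19567/90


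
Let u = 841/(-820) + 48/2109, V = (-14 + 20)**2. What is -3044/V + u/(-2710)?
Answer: -1188834019673/14059859400 ≈ -84.555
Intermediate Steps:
V = 36 (V = 6**2 = 36)
u = -578103/576460 (u = 841*(-1/820) + 48*(1/2109) = -841/820 + 16/703 = -578103/576460 ≈ -1.0028)
-3044/V + u/(-2710) = -3044/36 - 578103/576460/(-2710) = -3044*1/36 - 578103/576460*(-1/2710) = -761/9 + 578103/1562206600 = -1188834019673/14059859400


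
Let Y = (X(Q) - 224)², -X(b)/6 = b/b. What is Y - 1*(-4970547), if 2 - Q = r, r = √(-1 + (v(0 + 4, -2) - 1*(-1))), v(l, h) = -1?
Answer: 5023447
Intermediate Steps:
r = I (r = √(-1 + (-1 - 1*(-1))) = √(-1 + (-1 + 1)) = √(-1 + 0) = √(-1) = I ≈ 1.0*I)
Q = 2 - I ≈ 2.0 - 1.0*I
X(b) = -6 (X(b) = -6*b/b = -6*1 = -6)
Y = 52900 (Y = (-6 - 224)² = (-230)² = 52900)
Y - 1*(-4970547) = 52900 - 1*(-4970547) = 52900 + 4970547 = 5023447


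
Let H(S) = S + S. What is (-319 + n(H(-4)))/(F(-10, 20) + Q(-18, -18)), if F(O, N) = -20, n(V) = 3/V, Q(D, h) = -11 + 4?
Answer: 2555/216 ≈ 11.829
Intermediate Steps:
H(S) = 2*S
Q(D, h) = -7
(-319 + n(H(-4)))/(F(-10, 20) + Q(-18, -18)) = (-319 + 3/((2*(-4))))/(-20 - 7) = (-319 + 3/(-8))/(-27) = (-319 + 3*(-⅛))*(-1/27) = (-319 - 3/8)*(-1/27) = -2555/8*(-1/27) = 2555/216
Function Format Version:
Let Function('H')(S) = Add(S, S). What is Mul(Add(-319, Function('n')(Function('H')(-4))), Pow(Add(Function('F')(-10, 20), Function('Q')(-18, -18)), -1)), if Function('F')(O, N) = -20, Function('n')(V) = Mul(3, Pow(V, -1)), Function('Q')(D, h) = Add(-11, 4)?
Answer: Rational(2555, 216) ≈ 11.829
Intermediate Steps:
Function('H')(S) = Mul(2, S)
Function('Q')(D, h) = -7
Mul(Add(-319, Function('n')(Function('H')(-4))), Pow(Add(Function('F')(-10, 20), Function('Q')(-18, -18)), -1)) = Mul(Add(-319, Mul(3, Pow(Mul(2, -4), -1))), Pow(Add(-20, -7), -1)) = Mul(Add(-319, Mul(3, Pow(-8, -1))), Pow(-27, -1)) = Mul(Add(-319, Mul(3, Rational(-1, 8))), Rational(-1, 27)) = Mul(Add(-319, Rational(-3, 8)), Rational(-1, 27)) = Mul(Rational(-2555, 8), Rational(-1, 27)) = Rational(2555, 216)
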